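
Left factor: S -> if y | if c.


Common prefix: 'if'
Factored: S -> if S', S' -> y | c


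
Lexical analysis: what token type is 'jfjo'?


Pattern: letter/underscore followed by alphanumerics, not a keyword
Type: IDENTIFIER


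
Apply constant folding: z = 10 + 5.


10 + 5 = 15 at compile time
Optimized: z = 15


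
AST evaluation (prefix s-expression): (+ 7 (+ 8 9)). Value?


Evaluate inner: (+ 8 9) = 17
Evaluate root: (+ 7 17) = 24
Result: 24


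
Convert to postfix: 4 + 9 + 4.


Left to right (same or higher precedence on left)
Postfix: 4 9 + 4 +


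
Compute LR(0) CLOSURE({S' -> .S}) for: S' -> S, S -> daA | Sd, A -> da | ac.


Start: S' -> .S
For each item with dot before a nonterminal B, add B -> .γ for every B-production
Closure: [S' -> .S, S -> .daA, S -> .Sd]


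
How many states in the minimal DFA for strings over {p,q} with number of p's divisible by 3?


Track (count of p) mod 3: states 0..2, accept at 0
Minimal DFA: 3 states


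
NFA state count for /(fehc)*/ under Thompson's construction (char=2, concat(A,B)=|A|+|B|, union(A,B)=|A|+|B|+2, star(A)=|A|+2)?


Syntax tree has 4 char leaf(s), 0 union(s), 1 star(s)
chars contribute 4×2 = 8; each union adds +2; each star adds +2
Total: 8 + 0 + 2 = 10 states


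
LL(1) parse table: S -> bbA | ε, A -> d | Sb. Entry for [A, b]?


For [A, b]: 'b' ∈ FIRST(Sb)
Entry: A -> Sb


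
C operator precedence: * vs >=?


'*' is multiplicative (level 10); '>=' is relational (level 7)
Higher level binds tighter
'*' has higher precedence than '>='


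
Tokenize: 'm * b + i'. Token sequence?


Scan left to right, longest-match per lexeme
Tokens: ID(m), OP(*), ID(b), OP(+), ID(i)


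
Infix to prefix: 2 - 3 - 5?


left-to-right (same/higher precedence on left): tree is (- (- 2 3) 5)
Prefix: - - 2 3 5


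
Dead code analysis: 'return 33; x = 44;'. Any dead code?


statement follows a return and is unreachable
Dead: 'x = 44'


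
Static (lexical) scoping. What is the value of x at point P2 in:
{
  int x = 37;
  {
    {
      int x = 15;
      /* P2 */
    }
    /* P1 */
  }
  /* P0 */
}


x declared in the same block as P2
x = 15


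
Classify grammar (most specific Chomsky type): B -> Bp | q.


Left-linear: every RHS is a terminal or one nonterminal followed by a terminal
Classification: Type 3 (Regular)


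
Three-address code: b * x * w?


Break into single-operator statements:
t1 = b * x
t2 = t1 * w


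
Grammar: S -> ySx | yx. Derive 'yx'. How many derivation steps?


Derivation: S => yx
Steps: 1


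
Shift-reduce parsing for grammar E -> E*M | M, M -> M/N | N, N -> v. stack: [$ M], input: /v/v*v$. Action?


shift '/' to continue M -> M/N
Action: shift


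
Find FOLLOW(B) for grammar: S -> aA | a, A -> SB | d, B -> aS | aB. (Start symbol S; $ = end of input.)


$ ∈ FOLLOW(S). For each A -> αBβ: add FIRST(β)\{ε} to FOLLOW(B); if β nullable, add FOLLOW(A).
FOLLOW(B) = {$, a}


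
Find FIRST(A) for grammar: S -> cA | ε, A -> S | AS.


Per alternative of A: FIRST(S) = {c, ε}; FIRST(AS) = {c, ε}
FIRST(A) = {c, ε}


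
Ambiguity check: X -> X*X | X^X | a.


'a*a^a' has two parse trees (no precedence encoded between * and ^)
Ambiguous


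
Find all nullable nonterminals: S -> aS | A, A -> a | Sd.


A nonterminal is nullable iff some alternative derives ε (directly, or every symbol in it is nullable)
Nullable: {}


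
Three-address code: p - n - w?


Break into single-operator statements:
t1 = p - n
t2 = t1 - w


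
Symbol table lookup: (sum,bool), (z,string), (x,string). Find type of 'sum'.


Lookup 'sum' → type bool


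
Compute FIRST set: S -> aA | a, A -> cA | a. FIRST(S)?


Per alternative of S: FIRST(aA) = {a}; FIRST(a) = {a}
FIRST(S) = {a}


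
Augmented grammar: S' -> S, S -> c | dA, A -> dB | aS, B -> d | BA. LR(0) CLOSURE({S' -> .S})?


Start: S' -> .S
For each item with dot before a nonterminal B, add B -> .γ for every B-production
Closure: [S' -> .S, S -> .c, S -> .dA]


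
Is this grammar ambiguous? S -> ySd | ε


balanced y^n…d^n: each string has a unique parse
Unambiguous


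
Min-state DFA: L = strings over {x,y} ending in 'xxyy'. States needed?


Track the longest suffix of input matching a prefix of 'xxyy': 5 classes (prefixes of length 0..4)
Minimal DFA: 5 states


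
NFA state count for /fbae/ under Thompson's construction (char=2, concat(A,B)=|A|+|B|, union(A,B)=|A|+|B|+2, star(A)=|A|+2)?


Syntax tree has 4 char leaf(s), 0 union(s), 0 star(s)
chars contribute 4×2 = 8; each union adds +2; each star adds +2
Total: 8 + 0 + 0 = 8 states


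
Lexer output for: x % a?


Scan left to right, longest-match per lexeme
Tokens: ID(x), OP(%), ID(a)


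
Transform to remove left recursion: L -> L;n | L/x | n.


Left-recursive alternatives: L;n, L/x; non-recursive: n
Introduce L': L -> nL', L' -> ;nL' | /xL' | ε


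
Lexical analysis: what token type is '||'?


Pattern: operator symbol
Type: OPERATOR


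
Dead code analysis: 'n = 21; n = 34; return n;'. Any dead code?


first assignment to n is overwritten before any read
Dead: 'n = 21'


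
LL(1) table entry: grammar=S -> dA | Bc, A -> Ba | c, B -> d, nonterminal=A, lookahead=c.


For [A, c]: 'c' ∈ FIRST(c)
Entry: A -> c


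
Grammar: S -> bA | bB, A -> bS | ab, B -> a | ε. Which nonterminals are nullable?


A nonterminal is nullable iff some alternative derives ε (directly, or every symbol in it is nullable)
Nullable: {B}


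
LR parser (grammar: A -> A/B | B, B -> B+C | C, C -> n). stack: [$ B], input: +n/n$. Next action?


shift '+' to continue B -> B+C
Action: shift


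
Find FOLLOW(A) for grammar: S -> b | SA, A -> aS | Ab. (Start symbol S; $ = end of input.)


$ ∈ FOLLOW(S). For each A -> αBβ: add FIRST(β)\{ε} to FOLLOW(B); if β nullable, add FOLLOW(A).
FOLLOW(A) = {$, a, b}


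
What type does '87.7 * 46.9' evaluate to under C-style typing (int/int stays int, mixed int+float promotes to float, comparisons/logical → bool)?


Operand types: float * float
Rule: mixed int/float promotes to float; int/int stays int
Result type: float


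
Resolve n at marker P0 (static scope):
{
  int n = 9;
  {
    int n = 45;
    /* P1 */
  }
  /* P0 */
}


n declared in the same block as P0
n = 9


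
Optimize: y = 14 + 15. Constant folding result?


14 + 15 = 29 at compile time
Optimized: y = 29


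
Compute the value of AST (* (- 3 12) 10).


Evaluate inner: (- 3 12) = -9
Evaluate root: (* -9 10) = -90
Result: -90


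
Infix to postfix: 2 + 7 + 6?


Left to right (same or higher precedence on left)
Postfix: 2 7 + 6 +


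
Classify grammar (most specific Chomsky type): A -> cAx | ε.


Single nonterminal LHS, but c^n x^n is not regular
Classification: Type 2 (Context-Free)


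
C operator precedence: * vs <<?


'*' is multiplicative (level 10); '<<' is shift (level 8)
Higher level binds tighter
'*' has higher precedence than '<<'


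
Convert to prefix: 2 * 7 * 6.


left-to-right (same/higher precedence on left): tree is (* (* 2 7) 6)
Prefix: * * 2 7 6


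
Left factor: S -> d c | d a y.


Common prefix: 'd'
Factored: S -> d S', S' -> c | a y


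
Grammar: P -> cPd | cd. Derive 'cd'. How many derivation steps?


Derivation: P => cd
Steps: 1


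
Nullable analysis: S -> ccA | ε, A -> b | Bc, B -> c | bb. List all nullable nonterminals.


A nonterminal is nullable iff some alternative derives ε (directly, or every symbol in it is nullable)
Nullable: {S}


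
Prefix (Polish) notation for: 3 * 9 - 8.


left-to-right (same/higher precedence on left): tree is (- (* 3 9) 8)
Prefix: - * 3 9 8


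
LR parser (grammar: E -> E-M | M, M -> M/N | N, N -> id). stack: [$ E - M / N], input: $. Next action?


handle 'M/N' on top
Action: reduce (M -> M/N)


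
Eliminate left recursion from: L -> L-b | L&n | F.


Left-recursive alternatives: L-b, L&n; non-recursive: F
Introduce L': L -> FL', L' -> -bL' | &nL' | ε


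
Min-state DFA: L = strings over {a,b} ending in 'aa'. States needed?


Track the longest suffix of input matching a prefix of 'aa': 3 classes (prefixes of length 0..2)
Minimal DFA: 3 states


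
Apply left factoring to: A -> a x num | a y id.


Common prefix: 'a'
Factored: A -> a A', A' -> x num | y id


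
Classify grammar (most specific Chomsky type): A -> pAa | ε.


Single nonterminal LHS, but p^n a^n is not regular
Classification: Type 2 (Context-Free)


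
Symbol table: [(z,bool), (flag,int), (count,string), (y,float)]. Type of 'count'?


Lookup 'count' → type string


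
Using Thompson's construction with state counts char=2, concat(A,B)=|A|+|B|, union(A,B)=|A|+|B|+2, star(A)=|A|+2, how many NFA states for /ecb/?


Syntax tree has 3 char leaf(s), 0 union(s), 0 star(s)
chars contribute 3×2 = 6; each union adds +2; each star adds +2
Total: 6 + 0 + 0 = 6 states


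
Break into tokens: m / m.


Scan left to right, longest-match per lexeme
Tokens: ID(m), OP(/), ID(m)


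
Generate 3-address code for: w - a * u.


Break into single-operator statements:
t1 = a * u
t2 = w - t1


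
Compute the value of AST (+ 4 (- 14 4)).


Evaluate inner: (- 14 4) = 10
Evaluate root: (+ 4 10) = 14
Result: 14


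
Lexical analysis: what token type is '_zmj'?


Pattern: letter/underscore followed by alphanumerics, not a keyword
Type: IDENTIFIER


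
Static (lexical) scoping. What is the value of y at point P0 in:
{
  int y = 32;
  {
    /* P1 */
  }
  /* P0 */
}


y declared in the same block as P0
y = 32


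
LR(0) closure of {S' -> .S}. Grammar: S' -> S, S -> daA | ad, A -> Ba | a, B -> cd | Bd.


Start: S' -> .S
For each item with dot before a nonterminal B, add B -> .γ for every B-production
Closure: [S' -> .S, S -> .daA, S -> .ad]


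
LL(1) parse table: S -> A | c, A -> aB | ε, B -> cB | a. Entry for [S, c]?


For [S, c]: 'c' ∈ FIRST(c)
Entry: S -> c


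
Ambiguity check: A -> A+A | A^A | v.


'v+v^v' has two parse trees (no precedence encoded between + and ^)
Ambiguous


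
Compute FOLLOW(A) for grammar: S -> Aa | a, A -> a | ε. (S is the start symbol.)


$ ∈ FOLLOW(S). For each A -> αBβ: add FIRST(β)\{ε} to FOLLOW(B); if β nullable, add FOLLOW(A).
FOLLOW(A) = {a}


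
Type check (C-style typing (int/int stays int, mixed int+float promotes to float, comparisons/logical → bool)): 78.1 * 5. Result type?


Operand types: float * int
Rule: mixed int/float promotes to float; int/int stays int
Result type: float


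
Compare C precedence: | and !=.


'!=' is equality (level 6); '|' is bitwise OR (level 3)
Higher level binds tighter
'!=' has higher precedence than '|'


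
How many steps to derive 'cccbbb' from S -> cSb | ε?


Derivation: S => cSb => ccSbb => cccSbbb => cccbbb
Steps: 4


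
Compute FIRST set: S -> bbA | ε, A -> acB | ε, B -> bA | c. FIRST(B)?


Per alternative of B: FIRST(bA) = {b}; FIRST(c) = {c}
FIRST(B) = {b, c}


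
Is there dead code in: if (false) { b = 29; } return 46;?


condition is constant false, so the whole block is unreachable
Dead: 'if (false) { b = 29; }'


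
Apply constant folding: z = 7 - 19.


7 - 19 = -12 at compile time
Optimized: z = -12


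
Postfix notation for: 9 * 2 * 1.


Left to right (same or higher precedence on left)
Postfix: 9 2 * 1 *


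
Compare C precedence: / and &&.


'/' is multiplicative (level 10); '&&' is logical AND (level 2)
Higher level binds tighter
'/' has higher precedence than '&&'


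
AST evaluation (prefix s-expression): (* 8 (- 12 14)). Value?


Evaluate inner: (- 12 14) = -2
Evaluate root: (* 8 -2) = -16
Result: -16


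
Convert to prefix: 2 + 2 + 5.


left-to-right (same/higher precedence on left): tree is (+ (+ 2 2) 5)
Prefix: + + 2 2 5


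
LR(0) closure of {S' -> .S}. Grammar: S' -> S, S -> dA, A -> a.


Start: S' -> .S
For each item with dot before a nonterminal B, add B -> .γ for every B-production
Closure: [S' -> .S, S -> .dA]


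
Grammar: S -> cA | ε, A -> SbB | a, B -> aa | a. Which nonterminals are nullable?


A nonterminal is nullable iff some alternative derives ε (directly, or every symbol in it is nullable)
Nullable: {S}


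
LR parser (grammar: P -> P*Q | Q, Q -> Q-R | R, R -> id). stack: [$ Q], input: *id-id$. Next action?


lookahead ∉ {-} so Q won't extend; reduce P -> Q
Action: reduce (P -> Q)


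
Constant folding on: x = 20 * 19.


20 * 19 = 380 at compile time
Optimized: x = 380


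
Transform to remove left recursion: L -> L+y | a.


Left-recursive alternatives: L+y; non-recursive: a
Introduce L': L -> aL', L' -> +yL' | ε


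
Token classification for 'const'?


Pattern: reserved word
Type: KEYWORD


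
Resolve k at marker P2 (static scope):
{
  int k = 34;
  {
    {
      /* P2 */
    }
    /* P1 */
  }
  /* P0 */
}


P2's block does not declare k; resolves to the enclosing declaration at depth 0
k = 34


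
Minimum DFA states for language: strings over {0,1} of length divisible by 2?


Track length mod 2: states 0..1, accept at 0
Minimal DFA: 2 states


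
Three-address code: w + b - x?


Break into single-operator statements:
t1 = w + b
t2 = t1 - x


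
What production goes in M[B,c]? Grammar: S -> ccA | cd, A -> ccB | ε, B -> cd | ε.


For [B, c]: 'c' ∈ FIRST(cd)
Entry: B -> cd


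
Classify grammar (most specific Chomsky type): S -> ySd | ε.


Single nonterminal LHS, but y^n d^n is not regular
Classification: Type 2 (Context-Free)


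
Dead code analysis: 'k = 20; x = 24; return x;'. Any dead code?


k is assigned but never read
Dead: 'k = 20'


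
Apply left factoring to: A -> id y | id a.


Common prefix: 'id'
Factored: A -> id A', A' -> y | a


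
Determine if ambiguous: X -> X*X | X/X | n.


'n*n/n' has two parse trees (no precedence encoded between * and /)
Ambiguous


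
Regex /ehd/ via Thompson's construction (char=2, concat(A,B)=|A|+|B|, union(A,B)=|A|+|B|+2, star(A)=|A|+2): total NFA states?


Syntax tree has 3 char leaf(s), 0 union(s), 0 star(s)
chars contribute 3×2 = 6; each union adds +2; each star adds +2
Total: 6 + 0 + 0 = 6 states


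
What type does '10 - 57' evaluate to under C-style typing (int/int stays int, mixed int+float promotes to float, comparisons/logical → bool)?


Operand types: int - int
Rule: mixed int/float promotes to float; int/int stays int
Result type: int


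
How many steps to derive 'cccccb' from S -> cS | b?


Derivation: S => cS => ccS => cccS => ccccS => cccccS => cccccb
Steps: 6


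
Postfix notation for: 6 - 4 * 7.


* has higher precedence, evaluate 4*7 first
Postfix: 6 4 7 * -


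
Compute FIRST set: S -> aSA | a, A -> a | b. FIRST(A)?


Per alternative of A: FIRST(a) = {a}; FIRST(b) = {b}
FIRST(A) = {a, b}


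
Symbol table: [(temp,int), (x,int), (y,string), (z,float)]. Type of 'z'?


Lookup 'z' → type float


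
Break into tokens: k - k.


Scan left to right, longest-match per lexeme
Tokens: ID(k), OP(-), ID(k)


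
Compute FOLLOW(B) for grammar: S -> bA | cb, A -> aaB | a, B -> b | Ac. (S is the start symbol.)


$ ∈ FOLLOW(S). For each A -> αBβ: add FIRST(β)\{ε} to FOLLOW(B); if β nullable, add FOLLOW(A).
FOLLOW(B) = {$, c}


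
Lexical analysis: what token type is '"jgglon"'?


Pattern: double-quoted sequence
Type: STRING_LITERAL


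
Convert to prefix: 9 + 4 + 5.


left-to-right (same/higher precedence on left): tree is (+ (+ 9 4) 5)
Prefix: + + 9 4 5


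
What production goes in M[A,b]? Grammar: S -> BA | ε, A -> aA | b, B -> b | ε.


For [A, b]: 'b' ∈ FIRST(b)
Entry: A -> b


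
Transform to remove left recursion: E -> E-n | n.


Left-recursive alternatives: E-n; non-recursive: n
Introduce E': E -> nE', E' -> -nE' | ε


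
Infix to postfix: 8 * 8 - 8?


Left to right (same or higher precedence on left)
Postfix: 8 8 * 8 -


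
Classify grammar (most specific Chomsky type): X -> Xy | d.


Left-linear: every RHS is a terminal or one nonterminal followed by a terminal
Classification: Type 3 (Regular)


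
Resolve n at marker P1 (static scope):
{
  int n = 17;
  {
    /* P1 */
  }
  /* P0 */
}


P1's block does not declare n; resolves to the enclosing declaration at depth 0
n = 17


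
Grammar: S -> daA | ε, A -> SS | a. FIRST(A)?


Per alternative of A: FIRST(SS) = {d, ε}; FIRST(a) = {a}
FIRST(A) = {a, d, ε}


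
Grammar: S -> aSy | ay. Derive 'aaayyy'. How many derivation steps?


Derivation: S => aSy => aaSyy => aaayyy
Steps: 3


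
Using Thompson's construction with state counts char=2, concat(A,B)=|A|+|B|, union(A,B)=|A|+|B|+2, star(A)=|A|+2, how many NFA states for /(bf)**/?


Syntax tree has 2 char leaf(s), 0 union(s), 2 star(s)
chars contribute 2×2 = 4; each union adds +2; each star adds +2
Total: 4 + 0 + 4 = 8 states


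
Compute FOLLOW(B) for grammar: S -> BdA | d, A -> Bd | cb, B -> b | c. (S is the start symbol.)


$ ∈ FOLLOW(S). For each A -> αBβ: add FIRST(β)\{ε} to FOLLOW(B); if β nullable, add FOLLOW(A).
FOLLOW(B) = {d}


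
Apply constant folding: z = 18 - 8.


18 - 8 = 10 at compile time
Optimized: z = 10


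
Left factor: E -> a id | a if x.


Common prefix: 'a'
Factored: E -> a E', E' -> id | if x


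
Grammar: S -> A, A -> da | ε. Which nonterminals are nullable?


A nonterminal is nullable iff some alternative derives ε (directly, or every symbol in it is nullable)
Nullable: {A, S}


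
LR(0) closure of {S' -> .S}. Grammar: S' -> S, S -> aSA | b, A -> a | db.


Start: S' -> .S
For each item with dot before a nonterminal B, add B -> .γ for every B-production
Closure: [S' -> .S, S -> .aSA, S -> .b]


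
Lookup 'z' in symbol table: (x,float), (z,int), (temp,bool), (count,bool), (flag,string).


Lookup 'z' → type int


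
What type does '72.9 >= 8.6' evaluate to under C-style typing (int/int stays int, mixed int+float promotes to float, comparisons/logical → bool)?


Operand types: float >= float
Rule: comparison yields bool
Result type: bool


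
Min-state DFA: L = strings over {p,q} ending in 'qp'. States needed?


Track the longest suffix of input matching a prefix of 'qp': 3 classes (prefixes of length 0..2)
Minimal DFA: 3 states


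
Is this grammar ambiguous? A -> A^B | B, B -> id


precedence layered via separate nonterminal B: deterministic
Unambiguous


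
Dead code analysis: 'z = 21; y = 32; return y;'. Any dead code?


z is assigned but never read
Dead: 'z = 21'


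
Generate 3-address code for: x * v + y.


Break into single-operator statements:
t1 = x * v
t2 = t1 + y


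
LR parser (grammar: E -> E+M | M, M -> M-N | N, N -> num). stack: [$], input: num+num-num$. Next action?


no handle on stack; shift 'num'
Action: shift


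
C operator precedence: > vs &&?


'>' is relational (level 7); '&&' is logical AND (level 2)
Higher level binds tighter
'>' has higher precedence than '&&'


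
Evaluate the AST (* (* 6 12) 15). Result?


Evaluate inner: (* 6 12) = 72
Evaluate root: (* 72 15) = 1080
Result: 1080


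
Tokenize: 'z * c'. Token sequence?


Scan left to right, longest-match per lexeme
Tokens: ID(z), OP(*), ID(c)


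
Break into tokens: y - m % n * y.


Scan left to right, longest-match per lexeme
Tokens: ID(y), OP(-), ID(m), OP(%), ID(n), OP(*), ID(y)


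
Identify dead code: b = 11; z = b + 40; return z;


b is read by z's definition; z is returned
No dead code


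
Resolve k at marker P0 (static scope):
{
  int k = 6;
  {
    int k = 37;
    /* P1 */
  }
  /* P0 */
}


k declared in the same block as P0
k = 6


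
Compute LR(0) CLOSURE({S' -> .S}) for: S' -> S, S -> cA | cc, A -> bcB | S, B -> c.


Start: S' -> .S
For each item with dot before a nonterminal B, add B -> .γ for every B-production
Closure: [S' -> .S, S -> .cA, S -> .cc]


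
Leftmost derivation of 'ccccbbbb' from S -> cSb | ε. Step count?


Derivation: S => cSb => ccSbb => cccSbbb => ccccSbbbb => ccccbbbb
Steps: 5


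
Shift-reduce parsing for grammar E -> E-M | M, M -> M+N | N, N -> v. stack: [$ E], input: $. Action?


start symbol E on stack, input exhausted
Action: accept


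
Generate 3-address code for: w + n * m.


Break into single-operator statements:
t1 = n * m
t2 = w + t1


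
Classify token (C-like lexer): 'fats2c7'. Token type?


Pattern: letter/underscore followed by alphanumerics, not a keyword
Type: IDENTIFIER


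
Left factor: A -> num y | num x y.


Common prefix: 'num'
Factored: A -> num A', A' -> y | x y


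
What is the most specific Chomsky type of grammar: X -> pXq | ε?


Single nonterminal LHS, but p^n q^n is not regular
Classification: Type 2 (Context-Free)


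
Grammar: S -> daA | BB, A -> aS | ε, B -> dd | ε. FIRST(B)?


Per alternative of B: FIRST(dd) = {d}; FIRST(ε) = {ε}
FIRST(B) = {d, ε}


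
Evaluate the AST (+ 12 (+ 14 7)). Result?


Evaluate inner: (+ 14 7) = 21
Evaluate root: (+ 12 21) = 33
Result: 33


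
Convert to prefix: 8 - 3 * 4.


'*' binds tighter: tree is (- 8 (* 3 4))
Prefix: - 8 * 3 4


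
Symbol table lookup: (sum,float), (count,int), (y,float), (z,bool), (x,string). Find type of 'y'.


Lookup 'y' → type float


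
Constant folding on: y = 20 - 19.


20 - 19 = 1 at compile time
Optimized: y = 1


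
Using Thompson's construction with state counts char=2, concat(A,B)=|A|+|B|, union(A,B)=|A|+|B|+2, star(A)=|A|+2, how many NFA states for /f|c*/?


Syntax tree has 2 char leaf(s), 1 union(s), 1 star(s)
chars contribute 2×2 = 4; each union adds +2; each star adds +2
Total: 4 + 2 + 2 = 8 states


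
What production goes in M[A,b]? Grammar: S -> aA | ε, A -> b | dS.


For [A, b]: 'b' ∈ FIRST(b)
Entry: A -> b


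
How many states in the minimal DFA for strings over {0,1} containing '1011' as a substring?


KMP-style automaton: 4 progress states + 1 absorbing accept = 5
Minimal DFA: 5 states


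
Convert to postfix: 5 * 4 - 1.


Left to right (same or higher precedence on left)
Postfix: 5 4 * 1 -


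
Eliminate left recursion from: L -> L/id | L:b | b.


Left-recursive alternatives: L/id, L:b; non-recursive: b
Introduce L': L -> bL', L' -> /idL' | :bL' | ε


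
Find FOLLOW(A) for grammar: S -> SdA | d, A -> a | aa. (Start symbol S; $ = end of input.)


$ ∈ FOLLOW(S). For each A -> αBβ: add FIRST(β)\{ε} to FOLLOW(B); if β nullable, add FOLLOW(A).
FOLLOW(A) = {$, d}


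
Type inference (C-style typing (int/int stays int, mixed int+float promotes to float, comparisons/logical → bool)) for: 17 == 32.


Operand types: int == int
Rule: comparison yields bool
Result type: bool


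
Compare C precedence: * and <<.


'*' is multiplicative (level 10); '<<' is shift (level 8)
Higher level binds tighter
'*' has higher precedence than '<<'


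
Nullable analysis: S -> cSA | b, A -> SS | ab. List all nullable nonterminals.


A nonterminal is nullable iff some alternative derives ε (directly, or every symbol in it is nullable)
Nullable: {}


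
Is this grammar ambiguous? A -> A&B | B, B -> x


precedence layered via separate nonterminal B: deterministic
Unambiguous


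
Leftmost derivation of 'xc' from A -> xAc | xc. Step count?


Derivation: A => xc
Steps: 1


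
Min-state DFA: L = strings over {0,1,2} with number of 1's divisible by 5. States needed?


Track (count of 1) mod 5: states 0..4, accept at 0
Minimal DFA: 5 states


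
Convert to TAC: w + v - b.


Break into single-operator statements:
t1 = w + v
t2 = t1 - b


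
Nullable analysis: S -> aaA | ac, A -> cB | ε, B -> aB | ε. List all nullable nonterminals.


A nonterminal is nullable iff some alternative derives ε (directly, or every symbol in it is nullable)
Nullable: {A, B}


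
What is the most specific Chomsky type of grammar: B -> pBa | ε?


Single nonterminal LHS, but p^n a^n is not regular
Classification: Type 2 (Context-Free)


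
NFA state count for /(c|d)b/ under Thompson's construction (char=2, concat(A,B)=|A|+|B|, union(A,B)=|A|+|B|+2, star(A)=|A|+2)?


Syntax tree has 3 char leaf(s), 1 union(s), 0 star(s)
chars contribute 3×2 = 6; each union adds +2; each star adds +2
Total: 6 + 2 + 0 = 8 states


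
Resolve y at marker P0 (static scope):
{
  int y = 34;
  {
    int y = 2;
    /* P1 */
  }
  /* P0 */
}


y declared in the same block as P0
y = 34


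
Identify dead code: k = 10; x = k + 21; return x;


k is read by x's definition; x is returned
No dead code


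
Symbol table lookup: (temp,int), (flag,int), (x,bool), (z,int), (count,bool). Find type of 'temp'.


Lookup 'temp' → type int


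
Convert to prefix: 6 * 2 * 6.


left-to-right (same/higher precedence on left): tree is (* (* 6 2) 6)
Prefix: * * 6 2 6


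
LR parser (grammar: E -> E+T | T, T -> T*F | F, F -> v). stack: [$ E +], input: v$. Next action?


no handle ('E+' is not any RHS); shift 'v'
Action: shift


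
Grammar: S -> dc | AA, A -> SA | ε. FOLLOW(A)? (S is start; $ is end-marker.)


$ ∈ FOLLOW(S). For each A -> αBβ: add FIRST(β)\{ε} to FOLLOW(B); if β nullable, add FOLLOW(A).
FOLLOW(A) = {$, d}


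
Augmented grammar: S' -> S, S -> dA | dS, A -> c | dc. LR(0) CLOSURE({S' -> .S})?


Start: S' -> .S
For each item with dot before a nonterminal B, add B -> .γ for every B-production
Closure: [S' -> .S, S -> .dA, S -> .dS]


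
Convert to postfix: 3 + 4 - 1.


Left to right (same or higher precedence on left)
Postfix: 3 4 + 1 -


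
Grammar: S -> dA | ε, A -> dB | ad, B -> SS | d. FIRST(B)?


Per alternative of B: FIRST(SS) = {d, ε}; FIRST(d) = {d}
FIRST(B) = {d, ε}


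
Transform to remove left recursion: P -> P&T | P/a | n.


Left-recursive alternatives: P&T, P/a; non-recursive: n
Introduce P': P -> nP', P' -> &TP' | /aP' | ε


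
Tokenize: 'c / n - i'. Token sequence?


Scan left to right, longest-match per lexeme
Tokens: ID(c), OP(/), ID(n), OP(-), ID(i)


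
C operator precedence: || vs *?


'*' is multiplicative (level 10); '||' is logical OR (level 1)
Higher level binds tighter
'*' has higher precedence than '||'


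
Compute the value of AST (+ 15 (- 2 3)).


Evaluate inner: (- 2 3) = -1
Evaluate root: (+ 15 -1) = 14
Result: 14


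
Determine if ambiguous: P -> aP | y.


right-linear, alternatives start with distinct terminals 'a' vs 'y': unique leftmost derivation
Unambiguous


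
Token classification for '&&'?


Pattern: operator symbol
Type: OPERATOR


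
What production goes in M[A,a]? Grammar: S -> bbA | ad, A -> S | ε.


For [A, a]: 'a' ∈ FIRST(S)
Entry: A -> S


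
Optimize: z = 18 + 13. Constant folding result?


18 + 13 = 31 at compile time
Optimized: z = 31


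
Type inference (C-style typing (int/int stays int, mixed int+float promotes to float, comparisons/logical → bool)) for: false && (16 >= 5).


Operand types: bool && bool
Rule: logical operators take bool operands and yield bool
Result type: bool


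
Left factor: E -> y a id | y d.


Common prefix: 'y'
Factored: E -> y E', E' -> a id | d


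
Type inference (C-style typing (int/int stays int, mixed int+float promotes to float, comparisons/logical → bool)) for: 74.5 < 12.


Operand types: float < int
Rule: comparison yields bool
Result type: bool


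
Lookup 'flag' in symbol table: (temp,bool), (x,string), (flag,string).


Lookup 'flag' → type string


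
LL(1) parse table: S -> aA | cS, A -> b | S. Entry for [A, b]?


For [A, b]: 'b' ∈ FIRST(b)
Entry: A -> b


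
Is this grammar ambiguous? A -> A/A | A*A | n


'n/n*n' has two parse trees (no precedence encoded between / and *)
Ambiguous


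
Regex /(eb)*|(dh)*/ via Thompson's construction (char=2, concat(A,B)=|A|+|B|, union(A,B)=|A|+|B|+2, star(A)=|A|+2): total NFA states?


Syntax tree has 4 char leaf(s), 1 union(s), 2 star(s)
chars contribute 4×2 = 8; each union adds +2; each star adds +2
Total: 8 + 2 + 4 = 14 states


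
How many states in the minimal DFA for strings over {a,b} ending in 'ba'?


Track the longest suffix of input matching a prefix of 'ba': 3 classes (prefixes of length 0..2)
Minimal DFA: 3 states


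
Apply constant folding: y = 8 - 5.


8 - 5 = 3 at compile time
Optimized: y = 3


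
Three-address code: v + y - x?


Break into single-operator statements:
t1 = v + y
t2 = t1 - x


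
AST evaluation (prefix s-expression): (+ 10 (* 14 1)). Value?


Evaluate inner: (* 14 1) = 14
Evaluate root: (+ 10 14) = 24
Result: 24


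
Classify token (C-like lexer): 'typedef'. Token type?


Pattern: reserved word
Type: KEYWORD


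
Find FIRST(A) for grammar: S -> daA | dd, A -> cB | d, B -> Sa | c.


Per alternative of A: FIRST(cB) = {c}; FIRST(d) = {d}
FIRST(A) = {c, d}


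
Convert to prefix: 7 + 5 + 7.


left-to-right (same/higher precedence on left): tree is (+ (+ 7 5) 7)
Prefix: + + 7 5 7


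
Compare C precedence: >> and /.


'/' is multiplicative (level 10); '>>' is shift (level 8)
Higher level binds tighter
'/' has higher precedence than '>>'


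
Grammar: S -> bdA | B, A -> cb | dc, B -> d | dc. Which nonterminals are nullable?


A nonterminal is nullable iff some alternative derives ε (directly, or every symbol in it is nullable)
Nullable: {}


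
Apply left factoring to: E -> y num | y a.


Common prefix: 'y'
Factored: E -> y E', E' -> num | a


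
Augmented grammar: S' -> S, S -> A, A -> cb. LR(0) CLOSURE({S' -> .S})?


Start: S' -> .S
For each item with dot before a nonterminal B, add B -> .γ for every B-production
Closure: [S' -> .S, S -> .A, A -> .cb]


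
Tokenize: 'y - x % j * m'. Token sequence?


Scan left to right, longest-match per lexeme
Tokens: ID(y), OP(-), ID(x), OP(%), ID(j), OP(*), ID(m)


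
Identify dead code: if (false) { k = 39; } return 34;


condition is constant false, so the whole block is unreachable
Dead: 'if (false) { k = 39; }'


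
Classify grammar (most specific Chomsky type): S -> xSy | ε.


Single nonterminal LHS, but x^n y^n is not regular
Classification: Type 2 (Context-Free)


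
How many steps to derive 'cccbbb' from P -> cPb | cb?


Derivation: P => cPb => ccPbb => cccbbb
Steps: 3


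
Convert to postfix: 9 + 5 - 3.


Left to right (same or higher precedence on left)
Postfix: 9 5 + 3 -


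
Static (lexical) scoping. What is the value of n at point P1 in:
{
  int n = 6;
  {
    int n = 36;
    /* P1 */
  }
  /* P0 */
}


n declared in the same block as P1
n = 36


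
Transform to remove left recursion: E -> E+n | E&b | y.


Left-recursive alternatives: E+n, E&b; non-recursive: y
Introduce E': E -> yE', E' -> +nE' | &bE' | ε


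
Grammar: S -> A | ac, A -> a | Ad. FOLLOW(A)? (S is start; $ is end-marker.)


$ ∈ FOLLOW(S). For each A -> αBβ: add FIRST(β)\{ε} to FOLLOW(B); if β nullable, add FOLLOW(A).
FOLLOW(A) = {$, d}


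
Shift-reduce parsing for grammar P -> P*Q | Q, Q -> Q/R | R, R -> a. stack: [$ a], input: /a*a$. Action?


'a' on top is the handle for R -> a
Action: reduce (R -> a)


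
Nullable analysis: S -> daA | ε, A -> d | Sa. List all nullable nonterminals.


A nonterminal is nullable iff some alternative derives ε (directly, or every symbol in it is nullable)
Nullable: {S}


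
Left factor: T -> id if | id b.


Common prefix: 'id'
Factored: T -> id T', T' -> if | b


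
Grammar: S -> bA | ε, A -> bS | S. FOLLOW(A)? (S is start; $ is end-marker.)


$ ∈ FOLLOW(S). For each A -> αBβ: add FIRST(β)\{ε} to FOLLOW(B); if β nullable, add FOLLOW(A).
FOLLOW(A) = {$}


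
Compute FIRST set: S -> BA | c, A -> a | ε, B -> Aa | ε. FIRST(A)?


Per alternative of A: FIRST(a) = {a}; FIRST(ε) = {ε}
FIRST(A) = {a, ε}


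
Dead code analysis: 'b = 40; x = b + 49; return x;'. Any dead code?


b is read by x's definition; x is returned
No dead code


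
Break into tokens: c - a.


Scan left to right, longest-match per lexeme
Tokens: ID(c), OP(-), ID(a)


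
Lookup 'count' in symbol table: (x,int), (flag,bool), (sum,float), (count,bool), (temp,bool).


Lookup 'count' → type bool


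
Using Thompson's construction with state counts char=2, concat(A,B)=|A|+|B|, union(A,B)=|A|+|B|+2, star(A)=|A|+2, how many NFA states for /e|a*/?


Syntax tree has 2 char leaf(s), 1 union(s), 1 star(s)
chars contribute 2×2 = 4; each union adds +2; each star adds +2
Total: 4 + 2 + 2 = 8 states


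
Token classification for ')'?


Pattern: delimiter/punctuation
Type: PUNCTUATION


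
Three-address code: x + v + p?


Break into single-operator statements:
t1 = x + v
t2 = t1 + p


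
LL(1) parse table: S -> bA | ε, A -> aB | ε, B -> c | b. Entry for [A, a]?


For [A, a]: 'a' ∈ FIRST(aB)
Entry: A -> aB


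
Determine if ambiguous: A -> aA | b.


right-linear, alternatives start with distinct terminals 'a' vs 'b': unique leftmost derivation
Unambiguous


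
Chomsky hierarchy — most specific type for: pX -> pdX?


LHS has context (more than one symbol) and |LHS| ≤ |RHS|
Classification: Type 1 (Context-Sensitive)


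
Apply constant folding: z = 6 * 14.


6 * 14 = 84 at compile time
Optimized: z = 84


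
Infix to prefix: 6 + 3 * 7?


'*' binds tighter: tree is (+ 6 (* 3 7))
Prefix: + 6 * 3 7


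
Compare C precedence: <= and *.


'*' is multiplicative (level 10); '<=' is relational (level 7)
Higher level binds tighter
'*' has higher precedence than '<='


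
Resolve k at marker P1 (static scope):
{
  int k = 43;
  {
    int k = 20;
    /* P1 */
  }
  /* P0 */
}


k declared in the same block as P1
k = 20


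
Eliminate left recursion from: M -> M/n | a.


Left-recursive alternatives: M/n; non-recursive: a
Introduce M': M -> aM', M' -> /nM' | ε


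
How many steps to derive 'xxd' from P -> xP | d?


Derivation: P => xP => xxP => xxd
Steps: 3


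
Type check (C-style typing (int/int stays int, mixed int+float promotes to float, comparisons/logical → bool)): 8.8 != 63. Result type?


Operand types: float != int
Rule: comparison yields bool
Result type: bool


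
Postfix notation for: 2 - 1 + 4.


Left to right (same or higher precedence on left)
Postfix: 2 1 - 4 +


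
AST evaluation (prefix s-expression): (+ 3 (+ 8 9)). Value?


Evaluate inner: (+ 8 9) = 17
Evaluate root: (+ 3 17) = 20
Result: 20


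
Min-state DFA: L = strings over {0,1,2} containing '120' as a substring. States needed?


KMP-style automaton: 3 progress states + 1 absorbing accept = 4
Minimal DFA: 4 states


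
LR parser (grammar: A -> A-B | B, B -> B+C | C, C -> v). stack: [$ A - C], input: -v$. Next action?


'C' (not preceded by B+) is the handle for B -> C
Action: reduce (B -> C)


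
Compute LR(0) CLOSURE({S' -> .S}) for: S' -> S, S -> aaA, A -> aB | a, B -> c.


Start: S' -> .S
For each item with dot before a nonterminal B, add B -> .γ for every B-production
Closure: [S' -> .S, S -> .aaA]


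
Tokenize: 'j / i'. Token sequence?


Scan left to right, longest-match per lexeme
Tokens: ID(j), OP(/), ID(i)


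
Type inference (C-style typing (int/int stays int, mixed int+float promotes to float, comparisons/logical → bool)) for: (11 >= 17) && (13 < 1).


Operand types: bool && bool
Rule: logical operators take bool operands and yield bool
Result type: bool


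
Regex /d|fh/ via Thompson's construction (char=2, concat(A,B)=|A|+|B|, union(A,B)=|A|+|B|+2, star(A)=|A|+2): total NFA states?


Syntax tree has 3 char leaf(s), 1 union(s), 0 star(s)
chars contribute 3×2 = 6; each union adds +2; each star adds +2
Total: 6 + 2 + 0 = 8 states


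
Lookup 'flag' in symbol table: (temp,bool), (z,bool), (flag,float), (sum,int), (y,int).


Lookup 'flag' → type float


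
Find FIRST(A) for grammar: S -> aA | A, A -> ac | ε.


Per alternative of A: FIRST(ac) = {a}; FIRST(ε) = {ε}
FIRST(A) = {a, ε}


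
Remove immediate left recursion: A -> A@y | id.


Left-recursive alternatives: A@y; non-recursive: id
Introduce A': A -> idA', A' -> @yA' | ε


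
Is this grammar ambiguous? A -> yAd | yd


balanced y^n…d^n: each string has a unique parse
Unambiguous


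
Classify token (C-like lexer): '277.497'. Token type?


Pattern: digits with a decimal point
Type: FLOAT_LITERAL


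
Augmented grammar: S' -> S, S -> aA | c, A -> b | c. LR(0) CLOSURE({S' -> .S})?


Start: S' -> .S
For each item with dot before a nonterminal B, add B -> .γ for every B-production
Closure: [S' -> .S, S -> .aA, S -> .c]


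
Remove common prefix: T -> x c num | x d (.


Common prefix: 'x'
Factored: T -> x T', T' -> c num | d (


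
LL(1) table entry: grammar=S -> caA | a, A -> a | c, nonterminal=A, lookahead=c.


For [A, c]: 'c' ∈ FIRST(c)
Entry: A -> c


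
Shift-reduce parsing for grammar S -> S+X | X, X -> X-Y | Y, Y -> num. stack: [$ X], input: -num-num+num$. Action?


shift '-' to continue X -> X-Y
Action: shift


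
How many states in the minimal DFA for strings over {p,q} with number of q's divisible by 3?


Track (count of q) mod 3: states 0..2, accept at 0
Minimal DFA: 3 states


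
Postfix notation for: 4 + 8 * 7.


* has higher precedence, evaluate 8*7 first
Postfix: 4 8 7 * +


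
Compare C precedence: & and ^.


'&' is bitwise AND (level 5); '^' is bitwise XOR (level 4)
Higher level binds tighter
'&' has higher precedence than '^'


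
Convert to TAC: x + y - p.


Break into single-operator statements:
t1 = x + y
t2 = t1 - p


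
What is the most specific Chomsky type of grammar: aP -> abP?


LHS has context (more than one symbol) and |LHS| ≤ |RHS|
Classification: Type 1 (Context-Sensitive)


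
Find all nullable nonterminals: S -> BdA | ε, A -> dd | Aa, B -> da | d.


A nonterminal is nullable iff some alternative derives ε (directly, or every symbol in it is nullable)
Nullable: {S}


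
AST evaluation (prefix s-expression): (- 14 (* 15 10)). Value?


Evaluate inner: (* 15 10) = 150
Evaluate root: (- 14 150) = -136
Result: -136


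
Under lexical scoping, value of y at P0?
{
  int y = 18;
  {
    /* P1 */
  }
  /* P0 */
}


y declared in the same block as P0
y = 18


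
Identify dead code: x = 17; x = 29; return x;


first assignment to x is overwritten before any read
Dead: 'x = 17'


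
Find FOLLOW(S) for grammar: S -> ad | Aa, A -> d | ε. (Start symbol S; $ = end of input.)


$ ∈ FOLLOW(S). For each A -> αBβ: add FIRST(β)\{ε} to FOLLOW(B); if β nullable, add FOLLOW(A).
FOLLOW(S) = {$}


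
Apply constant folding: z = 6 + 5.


6 + 5 = 11 at compile time
Optimized: z = 11


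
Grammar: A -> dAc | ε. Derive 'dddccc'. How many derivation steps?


Derivation: A => dAc => ddAcc => dddAccc => dddccc
Steps: 4


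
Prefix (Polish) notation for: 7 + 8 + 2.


left-to-right (same/higher precedence on left): tree is (+ (+ 7 8) 2)
Prefix: + + 7 8 2


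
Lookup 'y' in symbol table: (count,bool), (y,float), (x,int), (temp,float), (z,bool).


Lookup 'y' → type float
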